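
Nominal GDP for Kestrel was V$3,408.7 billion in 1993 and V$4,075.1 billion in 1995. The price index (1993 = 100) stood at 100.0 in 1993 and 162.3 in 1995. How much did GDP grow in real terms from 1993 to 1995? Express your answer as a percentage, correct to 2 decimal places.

-26.34%

Deflate each year: 1993 → 3408.7/1.000 = 3408.70; 1995 → 4075.1/1.623 = 2510.84.
So real GDP changed by 2510.84/3408.70 − 1 = -0.2634, i.e. -26.34%.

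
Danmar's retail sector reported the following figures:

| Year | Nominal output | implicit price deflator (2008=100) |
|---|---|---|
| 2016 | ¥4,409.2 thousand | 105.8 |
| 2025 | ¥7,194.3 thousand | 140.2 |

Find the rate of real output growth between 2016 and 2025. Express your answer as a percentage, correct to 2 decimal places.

Real output 2016 = 4409.2 / 1.058 = 4167.49.
Real output 2025 = 7194.3 / 1.402 = 5131.46.
Real growth = 5131.46 / 4167.49 − 1 = 0.2313.

23.13%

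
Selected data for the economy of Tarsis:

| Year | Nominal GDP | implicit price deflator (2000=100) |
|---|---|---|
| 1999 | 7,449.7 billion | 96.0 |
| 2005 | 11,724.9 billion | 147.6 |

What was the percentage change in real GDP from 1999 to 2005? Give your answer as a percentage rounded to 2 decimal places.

Deflate each year: 1999 → 7449.7/0.960 = 7760.10; 2005 → 11724.9/1.476 = 7943.70.
So real GDP changed by 7943.70/7760.10 − 1 = 0.0237, i.e. 2.37%.

2.37%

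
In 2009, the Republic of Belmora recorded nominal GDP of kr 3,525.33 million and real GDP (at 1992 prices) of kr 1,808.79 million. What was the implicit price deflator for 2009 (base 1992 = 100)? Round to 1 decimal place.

implicit price deflator = (Nominal / Real) × 100 = 3525.33 / 1808.79 × 100 = 194.90.

194.9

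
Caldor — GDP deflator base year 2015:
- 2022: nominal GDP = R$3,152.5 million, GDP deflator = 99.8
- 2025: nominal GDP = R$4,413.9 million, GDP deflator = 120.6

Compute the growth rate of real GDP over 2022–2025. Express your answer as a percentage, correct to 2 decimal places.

15.86%

Deflate each year: 2022 → 3152.5/0.998 = 3158.82; 2025 → 4413.9/1.206 = 3659.95.
So real GDP changed by 3659.95/3158.82 − 1 = 0.1586, i.e. 15.86%.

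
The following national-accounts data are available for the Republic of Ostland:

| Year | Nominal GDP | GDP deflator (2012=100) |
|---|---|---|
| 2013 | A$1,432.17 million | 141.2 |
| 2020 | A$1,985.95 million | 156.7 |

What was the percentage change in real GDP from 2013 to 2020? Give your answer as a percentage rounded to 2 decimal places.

Deflate each year: 2013 → 1432.17/1.412 = 1014.28; 2020 → 1985.95/1.567 = 1267.36.
So real GDP changed by 1267.36/1014.28 − 1 = 0.2495, i.e. 24.95%.

24.95%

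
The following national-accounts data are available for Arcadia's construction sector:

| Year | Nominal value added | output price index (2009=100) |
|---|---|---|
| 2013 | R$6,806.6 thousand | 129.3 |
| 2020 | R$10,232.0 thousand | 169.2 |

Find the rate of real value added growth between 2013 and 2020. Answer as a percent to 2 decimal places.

Real value added 2013 = 6806.6 / 1.293 = 5264.19.
Real value added 2020 = 10232.0 / 1.692 = 6047.28.
Real growth = 6047.28 / 5264.19 − 1 = 0.1488.

14.88%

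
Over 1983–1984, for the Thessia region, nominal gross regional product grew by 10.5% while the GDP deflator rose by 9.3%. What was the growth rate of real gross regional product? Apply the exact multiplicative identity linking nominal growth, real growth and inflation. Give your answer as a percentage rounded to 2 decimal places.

1.10%

(1 + g_nom) = (1 + g_real)(1 + π), so g_real = 1.1050 / 1.0930 − 1 = 0.01098.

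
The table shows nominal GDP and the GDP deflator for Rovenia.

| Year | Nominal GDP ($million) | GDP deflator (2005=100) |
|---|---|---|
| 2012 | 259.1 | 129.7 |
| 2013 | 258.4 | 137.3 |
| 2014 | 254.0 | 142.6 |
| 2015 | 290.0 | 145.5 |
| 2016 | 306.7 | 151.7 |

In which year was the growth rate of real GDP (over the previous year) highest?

2013: real = 258.4/1.373 = 188.20; growth vs 2012 (199.77) = -5.79%.
2014: real = 254.0/1.426 = 178.12; growth vs 2013 (188.20) = -5.36%.
2015: real = 290.0/1.455 = 199.31; growth vs 2014 (178.12) = 11.90%.
2016: real = 306.7/1.517 = 202.18; growth vs 2015 (199.31) = 1.44%.

2015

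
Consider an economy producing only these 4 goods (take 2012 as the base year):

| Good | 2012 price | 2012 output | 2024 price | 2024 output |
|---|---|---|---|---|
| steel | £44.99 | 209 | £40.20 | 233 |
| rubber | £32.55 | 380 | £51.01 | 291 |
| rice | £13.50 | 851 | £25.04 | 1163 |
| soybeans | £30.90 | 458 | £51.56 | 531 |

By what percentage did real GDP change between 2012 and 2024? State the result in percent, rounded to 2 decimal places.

9.81%

Real GDP 2012 = Nominal GDP 2012 = 44.99·209 + 32.55·380 + 13.50·851 + 30.90·458 = 47412.61.
Real GDP 2024 (at 2012 prices) = 44.99·233 + 32.55·291 + 13.50·1163 + 30.90·531 = 52063.12.
Real growth = 52063.12/47412.61 − 1 = 0.0981.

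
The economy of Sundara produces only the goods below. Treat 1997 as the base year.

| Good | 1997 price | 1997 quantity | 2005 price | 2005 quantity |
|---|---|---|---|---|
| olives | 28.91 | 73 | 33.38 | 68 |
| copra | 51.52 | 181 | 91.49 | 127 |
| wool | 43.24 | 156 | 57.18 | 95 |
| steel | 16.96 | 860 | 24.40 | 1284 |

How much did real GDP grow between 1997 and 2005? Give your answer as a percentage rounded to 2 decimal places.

Real GDP 1997 = Nominal GDP 1997 = 28.91·73 + 51.52·181 + 43.24·156 + 16.96·860 = 32766.59.
Real GDP 2005 (at 1997 prices) = 28.91·68 + 51.52·127 + 43.24·95 + 16.96·1284 = 34393.36.
Real growth = 34393.36/32766.59 − 1 = 0.0496.

4.96%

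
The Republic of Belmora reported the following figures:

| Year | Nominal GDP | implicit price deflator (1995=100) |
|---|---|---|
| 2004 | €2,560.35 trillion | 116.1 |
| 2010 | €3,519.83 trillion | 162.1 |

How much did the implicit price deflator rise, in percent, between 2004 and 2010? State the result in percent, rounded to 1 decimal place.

39.6%

Price-level change = 162.1 / 116.1 − 1 = 0.3962.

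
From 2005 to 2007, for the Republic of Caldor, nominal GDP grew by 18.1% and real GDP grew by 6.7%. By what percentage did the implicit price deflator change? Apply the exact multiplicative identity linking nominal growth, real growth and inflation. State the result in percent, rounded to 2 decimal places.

(1 + g_nom) = (1 + g_real)(1 + π), so π = 1.1810 / 1.0670 − 1 = 0.10684.

10.68%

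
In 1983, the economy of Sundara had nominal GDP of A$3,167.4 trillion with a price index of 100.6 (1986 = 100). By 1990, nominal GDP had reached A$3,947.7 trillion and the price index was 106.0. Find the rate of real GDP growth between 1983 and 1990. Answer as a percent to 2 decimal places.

18.29%

Real GDP 1983 = 3167.4 / 1.006 = 3148.51.
Real GDP 1990 = 3947.7 / 1.060 = 3724.25.
Real growth = 3724.25 / 3148.51 − 1 = 0.1829.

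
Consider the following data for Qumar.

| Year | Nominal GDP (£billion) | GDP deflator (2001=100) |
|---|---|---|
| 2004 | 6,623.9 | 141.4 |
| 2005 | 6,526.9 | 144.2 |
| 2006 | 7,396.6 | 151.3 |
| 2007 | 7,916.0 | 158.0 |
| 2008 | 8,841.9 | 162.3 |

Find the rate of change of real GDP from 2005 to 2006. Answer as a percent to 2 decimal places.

8.01%

Real GDP 2005 = 6526.9/1.442 = 4526.28.
Real GDP 2006 = 7396.6/1.513 = 4888.70.
Change = 4888.70/4526.28 − 1 = 0.0801.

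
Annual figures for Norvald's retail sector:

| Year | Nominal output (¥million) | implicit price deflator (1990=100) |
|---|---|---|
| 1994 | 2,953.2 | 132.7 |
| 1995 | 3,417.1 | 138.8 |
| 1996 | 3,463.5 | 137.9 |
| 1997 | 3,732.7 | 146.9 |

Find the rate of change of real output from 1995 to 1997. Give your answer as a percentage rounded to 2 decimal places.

Real output 1995 = 3417.1/1.388 = 2461.89.
Real output 1997 = 3732.7/1.469 = 2540.98.
Change = 2540.98/2461.89 − 1 = 0.0321.

3.21%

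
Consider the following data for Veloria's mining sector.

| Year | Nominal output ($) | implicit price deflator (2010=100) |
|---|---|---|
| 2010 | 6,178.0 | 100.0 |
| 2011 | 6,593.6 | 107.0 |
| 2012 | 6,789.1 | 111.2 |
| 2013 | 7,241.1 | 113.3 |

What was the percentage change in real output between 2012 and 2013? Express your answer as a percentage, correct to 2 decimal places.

Real output 2012 = 6789.1/1.112 = 6105.31.
Real output 2013 = 7241.1/1.133 = 6391.09.
Change = 6391.09/6105.31 − 1 = 0.0468.

4.68%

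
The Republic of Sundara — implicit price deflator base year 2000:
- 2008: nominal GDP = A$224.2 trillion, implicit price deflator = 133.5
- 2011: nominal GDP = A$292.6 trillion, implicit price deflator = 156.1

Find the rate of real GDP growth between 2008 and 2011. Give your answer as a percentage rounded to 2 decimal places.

11.61%

Real GDP 2008 = 224.2 / 1.335 = 167.94.
Real GDP 2011 = 292.6 / 1.561 = 187.44.
Real growth = 187.44 / 167.94 − 1 = 0.1161.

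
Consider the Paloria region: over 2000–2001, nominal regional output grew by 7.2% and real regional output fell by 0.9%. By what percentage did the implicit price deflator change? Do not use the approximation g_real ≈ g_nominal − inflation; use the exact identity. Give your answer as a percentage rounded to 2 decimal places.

8.17%

(1 + g_nom) = (1 + g_real)(1 + π), so π = 1.0720 / 0.9910 − 1 = 0.08174.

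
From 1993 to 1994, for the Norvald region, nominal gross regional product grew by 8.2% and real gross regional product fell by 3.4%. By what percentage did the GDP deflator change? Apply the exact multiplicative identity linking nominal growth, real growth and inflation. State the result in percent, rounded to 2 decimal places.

(1 + g_nom) = (1 + g_real)(1 + π), so π = 1.0820 / 0.9660 − 1 = 0.12008.

12.01%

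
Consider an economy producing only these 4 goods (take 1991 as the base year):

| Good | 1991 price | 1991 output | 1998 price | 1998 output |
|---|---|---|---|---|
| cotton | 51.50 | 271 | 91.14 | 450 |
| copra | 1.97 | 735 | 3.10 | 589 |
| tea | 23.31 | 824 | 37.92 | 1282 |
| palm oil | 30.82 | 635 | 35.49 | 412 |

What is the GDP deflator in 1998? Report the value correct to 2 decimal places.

Nominal GDP 1998 = 91.14·450 + 3.10·589 + 37.92·1282 + 35.49·412 = 106074.22.
Real GDP 1998 (at 1991 prices) = 51.50·450 + 1.97·589 + 23.31·1282 + 30.82·412 = 66916.59.
Deflator = Nominal/Real × 100 = 106074.22/66916.59 × 100 = 158.517.

158.52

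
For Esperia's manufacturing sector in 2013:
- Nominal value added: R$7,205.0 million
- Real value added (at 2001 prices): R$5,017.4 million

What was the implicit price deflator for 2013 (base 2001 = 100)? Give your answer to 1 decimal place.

implicit price deflator = (Nominal / Real) × 100 = 7205.0 / 5017.4 × 100 = 143.60.

143.6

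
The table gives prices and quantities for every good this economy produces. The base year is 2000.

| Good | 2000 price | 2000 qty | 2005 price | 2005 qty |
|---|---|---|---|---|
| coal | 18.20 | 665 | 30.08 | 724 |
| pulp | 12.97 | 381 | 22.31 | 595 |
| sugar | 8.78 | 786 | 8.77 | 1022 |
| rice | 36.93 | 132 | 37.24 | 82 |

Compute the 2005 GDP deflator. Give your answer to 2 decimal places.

143.09

Nominal GDP 2005 = 30.08·724 + 22.31·595 + 8.77·1022 + 37.24·82 = 47068.99.
Real GDP 2005 (at 2000 prices) = 18.20·724 + 12.97·595 + 8.78·1022 + 36.93·82 = 32895.37.
Deflator = Nominal/Real × 100 = 47068.99/32895.37 × 100 = 143.087.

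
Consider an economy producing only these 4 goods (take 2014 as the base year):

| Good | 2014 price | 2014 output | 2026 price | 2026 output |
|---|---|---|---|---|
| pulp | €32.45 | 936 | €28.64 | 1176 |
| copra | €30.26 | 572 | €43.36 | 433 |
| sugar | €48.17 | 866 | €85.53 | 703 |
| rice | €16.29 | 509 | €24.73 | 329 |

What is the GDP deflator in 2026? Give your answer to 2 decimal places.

133.41

Nominal GDP 2026 = 28.64·1176 + 43.36·433 + 85.53·703 + 24.73·329 = 120719.28.
Real GDP 2026 (at 2014 prices) = 32.45·1176 + 30.26·433 + 48.17·703 + 16.29·329 = 90486.70.
Deflator = Nominal/Real × 100 = 120719.28/90486.70 × 100 = 133.411.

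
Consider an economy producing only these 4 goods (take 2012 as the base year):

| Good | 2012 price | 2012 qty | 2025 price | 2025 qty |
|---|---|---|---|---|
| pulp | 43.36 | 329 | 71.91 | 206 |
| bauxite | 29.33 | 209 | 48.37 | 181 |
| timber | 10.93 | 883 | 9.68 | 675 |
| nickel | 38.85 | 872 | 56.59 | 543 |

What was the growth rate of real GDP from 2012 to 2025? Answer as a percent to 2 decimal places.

-33.18%

Real GDP 2012 = Nominal GDP 2012 = 43.36·329 + 29.33·209 + 10.93·883 + 38.85·872 = 63923.80.
Real GDP 2025 (at 2012 prices) = 43.36·206 + 29.33·181 + 10.93·675 + 38.85·543 = 42714.19.
Real growth = 42714.19/63923.80 − 1 = -0.3318.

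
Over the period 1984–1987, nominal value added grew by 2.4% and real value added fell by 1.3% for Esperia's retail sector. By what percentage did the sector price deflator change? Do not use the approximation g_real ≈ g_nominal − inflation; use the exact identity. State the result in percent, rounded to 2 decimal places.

3.75%

(1 + g_nom) = (1 + g_real)(1 + π), so π = 1.0240 / 0.9870 − 1 = 0.03749.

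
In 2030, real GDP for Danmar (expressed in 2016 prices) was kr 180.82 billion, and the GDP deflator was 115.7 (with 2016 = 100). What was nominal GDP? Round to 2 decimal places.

Nominal GDP = Real × (GDP deflator/100) = 180.82 × 1.157 = 209.21.

kr 209.21 billion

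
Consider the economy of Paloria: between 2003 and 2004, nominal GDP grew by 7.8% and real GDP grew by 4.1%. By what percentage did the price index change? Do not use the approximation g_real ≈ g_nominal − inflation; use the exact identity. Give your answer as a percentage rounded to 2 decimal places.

3.55%

(1 + g_nom) = (1 + g_real)(1 + π), so π = 1.0780 / 1.0410 − 1 = 0.03554.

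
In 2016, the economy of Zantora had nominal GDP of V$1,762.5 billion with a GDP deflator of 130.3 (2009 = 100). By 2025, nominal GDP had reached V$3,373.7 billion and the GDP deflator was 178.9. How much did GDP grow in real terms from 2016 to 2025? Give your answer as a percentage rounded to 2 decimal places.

Real GDP 2016 = 1762.5 / 1.303 = 1352.65.
Real GDP 2025 = 3373.7 / 1.789 = 1885.80.
Real growth = 1885.80 / 1352.65 − 1 = 0.3942.

39.42%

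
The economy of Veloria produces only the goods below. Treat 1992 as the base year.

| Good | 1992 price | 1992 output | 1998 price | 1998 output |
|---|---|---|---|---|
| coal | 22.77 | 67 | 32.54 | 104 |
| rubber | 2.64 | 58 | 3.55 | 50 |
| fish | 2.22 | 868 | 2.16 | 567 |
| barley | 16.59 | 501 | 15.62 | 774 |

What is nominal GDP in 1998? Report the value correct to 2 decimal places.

16876.26

Nominal GDP 1998 = Σ (p_1998 × q_1998) = 32.54·104 + 3.55·50 + 2.16·567 + 15.62·774 = 16876.26.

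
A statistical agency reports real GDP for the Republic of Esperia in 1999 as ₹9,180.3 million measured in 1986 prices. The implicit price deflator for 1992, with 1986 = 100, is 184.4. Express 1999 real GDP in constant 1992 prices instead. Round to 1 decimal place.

Real GDP in 1992 prices = Real GDP in 1986 prices × (P_1992/P_1986) = 9180.3 × 1.844 = 16928.47.

₹16,928.5 million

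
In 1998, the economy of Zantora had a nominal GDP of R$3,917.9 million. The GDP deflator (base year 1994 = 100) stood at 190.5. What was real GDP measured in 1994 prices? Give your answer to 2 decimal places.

R$2,056.64 million

Real GDP = Nominal / (GDP deflator/100) = 3917.9 / 1.905 = 2056.64.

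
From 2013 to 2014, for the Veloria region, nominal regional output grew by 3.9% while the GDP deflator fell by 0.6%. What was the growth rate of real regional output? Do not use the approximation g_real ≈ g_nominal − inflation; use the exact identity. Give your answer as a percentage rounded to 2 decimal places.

4.53%

(1 + g_nom) = (1 + g_real)(1 + π), so g_real = 1.0390 / 0.9940 − 1 = 0.04527.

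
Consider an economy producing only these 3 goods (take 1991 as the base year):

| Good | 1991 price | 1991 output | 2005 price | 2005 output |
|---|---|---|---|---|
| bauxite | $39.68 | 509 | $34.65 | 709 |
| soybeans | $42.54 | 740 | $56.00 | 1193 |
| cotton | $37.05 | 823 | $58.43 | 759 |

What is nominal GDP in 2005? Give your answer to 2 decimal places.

$135723.22

Nominal GDP 2005 = Σ (p_2005 × q_2005) = 34.65·709 + 56.00·1193 + 58.43·759 = 135723.22.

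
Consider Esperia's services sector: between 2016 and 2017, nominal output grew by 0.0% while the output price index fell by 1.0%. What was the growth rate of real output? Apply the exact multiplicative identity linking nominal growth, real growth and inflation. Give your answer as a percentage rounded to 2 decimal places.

1.01%

(1 + g_nom) = (1 + g_real)(1 + π), so g_real = 1.0000 / 0.9900 − 1 = 0.01010.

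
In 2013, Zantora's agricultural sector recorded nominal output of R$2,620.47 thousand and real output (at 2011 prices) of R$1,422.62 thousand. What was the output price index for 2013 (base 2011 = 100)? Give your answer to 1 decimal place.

output price index = (Nominal / Real) × 100 = 2620.47 / 1422.62 × 100 = 184.20.

184.2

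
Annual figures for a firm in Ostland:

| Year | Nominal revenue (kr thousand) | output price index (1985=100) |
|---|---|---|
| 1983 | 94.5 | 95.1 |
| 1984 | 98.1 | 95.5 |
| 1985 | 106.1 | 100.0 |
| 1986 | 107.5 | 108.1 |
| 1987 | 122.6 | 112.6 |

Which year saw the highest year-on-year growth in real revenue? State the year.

1984: real = 98.1/0.955 = 102.72; growth vs 1983 (99.37) = 3.37%.
1985: real = 106.1/1.000 = 106.10; growth vs 1984 (102.72) = 3.29%.
1986: real = 107.5/1.081 = 99.44; growth vs 1985 (106.10) = -6.28%.
1987: real = 122.6/1.126 = 108.88; growth vs 1986 (99.44) = 9.49%.

1987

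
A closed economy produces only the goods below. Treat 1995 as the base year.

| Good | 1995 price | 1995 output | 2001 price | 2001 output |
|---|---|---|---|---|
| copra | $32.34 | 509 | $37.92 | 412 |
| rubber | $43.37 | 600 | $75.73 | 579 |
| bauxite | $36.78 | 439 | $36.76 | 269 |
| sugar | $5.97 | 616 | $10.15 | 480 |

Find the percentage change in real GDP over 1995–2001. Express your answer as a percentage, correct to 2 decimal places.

Real GDP 1995 = Nominal GDP 1995 = 32.34·509 + 43.37·600 + 36.78·439 + 5.97·616 = 62307.00.
Real GDP 2001 (at 1995 prices) = 32.34·412 + 43.37·579 + 36.78·269 + 5.97·480 = 51194.73.
Real growth = 51194.73/62307.00 − 1 = -0.1783.

-17.83%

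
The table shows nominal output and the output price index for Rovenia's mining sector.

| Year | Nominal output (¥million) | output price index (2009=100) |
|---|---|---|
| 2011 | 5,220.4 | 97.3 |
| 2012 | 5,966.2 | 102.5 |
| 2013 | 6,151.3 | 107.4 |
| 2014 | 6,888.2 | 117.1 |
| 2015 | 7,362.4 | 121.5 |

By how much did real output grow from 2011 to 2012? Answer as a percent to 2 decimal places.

Real output 2011 = 5220.4/0.973 = 5365.26.
Real output 2012 = 5966.2/1.025 = 5820.68.
Change = 5820.68/5365.26 − 1 = 0.0849.

8.49%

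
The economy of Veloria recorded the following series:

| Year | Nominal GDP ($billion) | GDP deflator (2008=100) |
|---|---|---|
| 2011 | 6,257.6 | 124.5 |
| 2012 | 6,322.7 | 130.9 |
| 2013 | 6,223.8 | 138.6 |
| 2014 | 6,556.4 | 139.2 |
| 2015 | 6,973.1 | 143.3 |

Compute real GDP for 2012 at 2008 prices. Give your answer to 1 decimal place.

Real GDP 2012 = 6322.7 / 1.309 = 4830.18.

$4,830.2 billion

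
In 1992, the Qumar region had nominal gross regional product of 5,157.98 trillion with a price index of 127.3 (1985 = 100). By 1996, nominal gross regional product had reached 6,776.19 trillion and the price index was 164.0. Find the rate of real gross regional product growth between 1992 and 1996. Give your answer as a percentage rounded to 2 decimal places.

1.97%

Deflate each year: 1992 → 5157.98/1.273 = 4051.83; 1996 → 6776.19/1.640 = 4131.82.
So real gross regional product changed by 4131.82/4051.83 − 1 = 0.0197, i.e. 1.97%.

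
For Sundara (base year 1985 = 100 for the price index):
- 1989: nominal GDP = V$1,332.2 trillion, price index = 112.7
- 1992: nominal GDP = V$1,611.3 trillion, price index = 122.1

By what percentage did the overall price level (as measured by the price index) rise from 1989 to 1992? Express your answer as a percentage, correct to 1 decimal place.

Price-level change = 122.1 / 112.7 − 1 = 0.0834.

8.3%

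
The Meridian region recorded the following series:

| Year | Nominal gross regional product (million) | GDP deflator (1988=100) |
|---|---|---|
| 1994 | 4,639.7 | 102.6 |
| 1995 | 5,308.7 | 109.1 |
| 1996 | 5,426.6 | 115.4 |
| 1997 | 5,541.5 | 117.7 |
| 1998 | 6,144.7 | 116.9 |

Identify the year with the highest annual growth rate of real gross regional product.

1998

1995: real = 5308.7/1.091 = 4865.90; growth vs 1994 (4522.12) = 7.60%.
1996: real = 5426.6/1.154 = 4702.43; growth vs 1995 (4865.90) = -3.36%.
1997: real = 5541.5/1.177 = 4708.16; growth vs 1996 (4702.43) = 0.12%.
1998: real = 6144.7/1.169 = 5256.37; growth vs 1997 (4708.16) = 11.64%.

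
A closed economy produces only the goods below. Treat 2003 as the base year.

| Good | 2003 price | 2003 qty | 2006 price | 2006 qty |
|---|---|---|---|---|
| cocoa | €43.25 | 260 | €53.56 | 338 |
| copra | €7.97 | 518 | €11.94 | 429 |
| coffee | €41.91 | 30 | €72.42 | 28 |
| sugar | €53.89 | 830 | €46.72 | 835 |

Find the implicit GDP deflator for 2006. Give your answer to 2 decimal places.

100.09

Nominal GDP 2006 = 53.56·338 + 11.94·429 + 72.42·28 + 46.72·835 = 64264.50.
Real GDP 2006 (at 2003 prices) = 43.25·338 + 7.97·429 + 41.91·28 + 53.89·835 = 64209.26.
Deflator = Nominal/Real × 100 = 64264.50/64209.26 × 100 = 100.086.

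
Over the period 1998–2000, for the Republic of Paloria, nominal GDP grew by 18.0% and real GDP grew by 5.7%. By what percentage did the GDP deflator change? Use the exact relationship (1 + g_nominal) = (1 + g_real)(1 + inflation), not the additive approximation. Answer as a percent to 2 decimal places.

11.64%

(1 + g_nom) = (1 + g_real)(1 + π), so π = 1.1800 / 1.0570 − 1 = 0.11637.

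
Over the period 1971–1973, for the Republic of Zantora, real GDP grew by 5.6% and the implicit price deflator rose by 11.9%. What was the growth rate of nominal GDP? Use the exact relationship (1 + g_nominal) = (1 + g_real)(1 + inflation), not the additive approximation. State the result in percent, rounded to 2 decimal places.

(1 + g_nom) = (1 + g_real)(1 + π) = 1.0560 × 1.1190 = 1.18166.

18.17%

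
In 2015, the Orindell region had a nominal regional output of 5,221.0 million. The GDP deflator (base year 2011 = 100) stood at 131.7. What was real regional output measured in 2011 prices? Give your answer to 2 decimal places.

Real regional output = Nominal / (GDP deflator/100) = 5221.0 / 1.317 = 3964.31.

3,964.31 million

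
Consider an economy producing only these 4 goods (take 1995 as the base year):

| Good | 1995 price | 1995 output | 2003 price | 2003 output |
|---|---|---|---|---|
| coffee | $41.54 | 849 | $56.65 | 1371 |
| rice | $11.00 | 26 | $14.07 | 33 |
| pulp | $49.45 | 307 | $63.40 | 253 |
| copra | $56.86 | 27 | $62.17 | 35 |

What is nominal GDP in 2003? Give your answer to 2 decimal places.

$96347.61

Nominal GDP 2003 = Σ (p_2003 × q_2003) = 56.65·1371 + 14.07·33 + 63.40·253 + 62.17·35 = 96347.61.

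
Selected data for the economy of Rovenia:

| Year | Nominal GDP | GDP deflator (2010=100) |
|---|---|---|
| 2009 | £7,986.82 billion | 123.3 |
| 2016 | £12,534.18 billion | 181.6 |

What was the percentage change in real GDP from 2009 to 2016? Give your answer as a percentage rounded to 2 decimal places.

Real GDP 2009 = 7986.82 / 1.233 = 6477.55.
Real GDP 2016 = 12534.18 / 1.816 = 6902.08.
Real growth = 6902.08 / 6477.55 − 1 = 0.0655.

6.55%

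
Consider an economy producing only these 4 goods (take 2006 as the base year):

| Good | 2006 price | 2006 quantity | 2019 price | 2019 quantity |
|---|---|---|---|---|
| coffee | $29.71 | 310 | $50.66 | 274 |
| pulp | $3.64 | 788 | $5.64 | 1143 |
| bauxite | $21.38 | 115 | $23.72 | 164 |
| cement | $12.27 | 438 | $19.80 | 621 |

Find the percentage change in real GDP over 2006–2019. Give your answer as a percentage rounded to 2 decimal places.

Real GDP 2006 = Nominal GDP 2006 = 29.71·310 + 3.64·788 + 21.38·115 + 12.27·438 = 19911.38.
Real GDP 2019 (at 2006 prices) = 29.71·274 + 3.64·1143 + 21.38·164 + 12.27·621 = 23427.05.
Real growth = 23427.05/19911.38 − 1 = 0.1766.

17.66%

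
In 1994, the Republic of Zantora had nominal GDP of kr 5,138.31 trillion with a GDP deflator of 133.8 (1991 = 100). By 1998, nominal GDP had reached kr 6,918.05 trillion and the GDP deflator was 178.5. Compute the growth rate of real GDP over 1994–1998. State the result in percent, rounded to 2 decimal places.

0.92%

Deflate each year: 1994 → 5138.31/1.338 = 3840.29; 1998 → 6918.05/1.785 = 3875.66.
So real GDP changed by 3875.66/3840.29 − 1 = 0.0092, i.e. 0.92%.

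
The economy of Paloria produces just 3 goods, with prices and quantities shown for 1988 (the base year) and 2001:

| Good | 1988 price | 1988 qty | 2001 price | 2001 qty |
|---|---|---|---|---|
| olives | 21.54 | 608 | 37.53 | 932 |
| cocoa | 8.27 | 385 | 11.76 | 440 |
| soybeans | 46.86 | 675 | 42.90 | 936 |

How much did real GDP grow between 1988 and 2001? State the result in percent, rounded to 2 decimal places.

Real GDP 1988 = Nominal GDP 1988 = 21.54·608 + 8.27·385 + 46.86·675 = 47910.77.
Real GDP 2001 (at 1988 prices) = 21.54·932 + 8.27·440 + 46.86·936 = 67575.04.
Real growth = 67575.04/47910.77 − 1 = 0.4104.

41.04%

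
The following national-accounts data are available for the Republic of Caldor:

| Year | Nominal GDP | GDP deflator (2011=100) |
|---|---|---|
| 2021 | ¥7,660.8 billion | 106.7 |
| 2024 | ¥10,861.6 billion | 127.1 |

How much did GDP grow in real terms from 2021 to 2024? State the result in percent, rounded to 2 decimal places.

Deflate each year: 2021 → 7660.8/1.067 = 7179.76; 2024 → 10861.6/1.271 = 8545.71.
So real GDP changed by 8545.71/7179.76 − 1 = 0.1903, i.e. 19.03%.

19.03%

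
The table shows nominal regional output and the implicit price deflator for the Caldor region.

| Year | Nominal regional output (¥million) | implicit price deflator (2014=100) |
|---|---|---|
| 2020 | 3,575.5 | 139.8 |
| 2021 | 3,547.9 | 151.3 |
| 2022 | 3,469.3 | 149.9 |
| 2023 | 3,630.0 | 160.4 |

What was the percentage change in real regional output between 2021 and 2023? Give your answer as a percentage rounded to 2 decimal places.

-3.49%

Real regional output 2021 = 3547.9/1.513 = 2344.94.
Real regional output 2023 = 3630.0/1.604 = 2263.09.
Change = 2263.09/2344.94 − 1 = -0.0349.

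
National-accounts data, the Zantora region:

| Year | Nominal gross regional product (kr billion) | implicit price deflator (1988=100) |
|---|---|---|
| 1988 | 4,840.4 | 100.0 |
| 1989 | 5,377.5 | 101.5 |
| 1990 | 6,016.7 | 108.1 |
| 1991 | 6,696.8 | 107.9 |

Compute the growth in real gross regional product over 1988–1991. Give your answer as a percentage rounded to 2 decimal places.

Real gross regional product 1988 = 4840.4/1.000 = 4840.40.
Real gross regional product 1991 = 6696.8/1.079 = 6206.49.
Change = 6206.49/4840.40 − 1 = 0.2822.

28.22%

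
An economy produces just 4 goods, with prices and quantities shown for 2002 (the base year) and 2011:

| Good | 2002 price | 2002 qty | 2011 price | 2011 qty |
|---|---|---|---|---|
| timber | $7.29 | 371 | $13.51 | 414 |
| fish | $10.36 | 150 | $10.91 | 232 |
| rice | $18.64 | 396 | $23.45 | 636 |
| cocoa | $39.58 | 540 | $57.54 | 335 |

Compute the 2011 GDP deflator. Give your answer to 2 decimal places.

138.57

Nominal GDP 2011 = 13.51·414 + 10.91·232 + 23.45·636 + 57.54·335 = 42314.36.
Real GDP 2011 (at 2002 prices) = 7.29·414 + 10.36·232 + 18.64·636 + 39.58·335 = 30535.92.
Deflator = Nominal/Real × 100 = 42314.36/30535.92 × 100 = 138.572.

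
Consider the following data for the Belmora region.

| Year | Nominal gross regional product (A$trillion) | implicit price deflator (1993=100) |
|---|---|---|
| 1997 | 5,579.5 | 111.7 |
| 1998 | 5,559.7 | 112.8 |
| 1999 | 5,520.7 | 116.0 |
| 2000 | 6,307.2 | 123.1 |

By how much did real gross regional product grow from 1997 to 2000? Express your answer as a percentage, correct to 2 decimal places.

Real gross regional product 1997 = 5579.5/1.117 = 4995.08.
Real gross regional product 2000 = 6307.2/1.231 = 5123.64.
Change = 5123.64/4995.08 − 1 = 0.0257.

2.57%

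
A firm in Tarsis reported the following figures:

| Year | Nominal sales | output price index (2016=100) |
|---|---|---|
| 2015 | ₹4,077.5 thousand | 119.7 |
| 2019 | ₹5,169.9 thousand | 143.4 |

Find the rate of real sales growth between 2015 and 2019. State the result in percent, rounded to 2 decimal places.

5.84%

Deflate each year: 2015 → 4077.5/1.197 = 3406.43; 2019 → 5169.9/1.434 = 3605.23.
So real sales changed by 3605.23/3406.43 − 1 = 0.0584, i.e. 5.84%.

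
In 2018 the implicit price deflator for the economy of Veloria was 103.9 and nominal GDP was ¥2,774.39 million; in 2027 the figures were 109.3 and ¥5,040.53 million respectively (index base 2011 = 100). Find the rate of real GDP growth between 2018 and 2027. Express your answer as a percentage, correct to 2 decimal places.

72.70%

Deflate each year: 2018 → 2774.39/1.039 = 2670.25; 2027 → 5040.53/1.093 = 4611.65.
So real GDP changed by 4611.65/2670.25 − 1 = 0.7270, i.e. 72.70%.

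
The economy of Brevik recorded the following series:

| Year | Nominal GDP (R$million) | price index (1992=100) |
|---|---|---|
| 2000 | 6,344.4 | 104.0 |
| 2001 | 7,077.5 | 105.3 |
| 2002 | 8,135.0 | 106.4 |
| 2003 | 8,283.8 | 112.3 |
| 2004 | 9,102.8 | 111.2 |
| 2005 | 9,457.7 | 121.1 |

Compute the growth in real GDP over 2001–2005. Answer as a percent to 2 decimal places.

Real GDP 2001 = 7077.5/1.053 = 6721.27.
Real GDP 2005 = 9457.7/1.211 = 7809.83.
Change = 7809.83/6721.27 − 1 = 0.1620.

16.20%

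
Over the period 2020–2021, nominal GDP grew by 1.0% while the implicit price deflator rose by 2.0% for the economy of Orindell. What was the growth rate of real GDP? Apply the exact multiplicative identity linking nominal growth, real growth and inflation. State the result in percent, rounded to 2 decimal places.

-0.98%

(1 + g_nom) = (1 + g_real)(1 + π), so g_real = 1.0100 / 1.0200 − 1 = -0.00980.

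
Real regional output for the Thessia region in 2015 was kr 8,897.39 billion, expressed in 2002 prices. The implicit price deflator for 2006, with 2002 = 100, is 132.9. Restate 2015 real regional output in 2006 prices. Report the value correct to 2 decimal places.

kr 11,824.63 billion

Real regional output in 2006 prices = Real regional output in 2002 prices × (P_2006/P_2002) = 8897.39 × 1.329 = 11824.63.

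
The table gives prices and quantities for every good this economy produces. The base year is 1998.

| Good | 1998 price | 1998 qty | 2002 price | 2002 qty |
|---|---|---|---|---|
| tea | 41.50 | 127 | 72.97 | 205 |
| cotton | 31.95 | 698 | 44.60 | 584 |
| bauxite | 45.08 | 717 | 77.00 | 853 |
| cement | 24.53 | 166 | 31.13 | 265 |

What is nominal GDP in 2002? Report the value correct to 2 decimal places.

114935.70

Nominal GDP 2002 = Σ (p_2002 × q_2002) = 72.97·205 + 44.60·584 + 77.00·853 + 31.13·265 = 114935.70.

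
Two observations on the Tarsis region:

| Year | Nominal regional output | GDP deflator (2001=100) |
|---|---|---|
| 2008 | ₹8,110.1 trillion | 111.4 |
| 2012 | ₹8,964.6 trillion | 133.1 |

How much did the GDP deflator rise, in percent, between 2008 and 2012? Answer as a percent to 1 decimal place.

Price-level change = 133.1 / 111.4 − 1 = 0.1948.

19.5%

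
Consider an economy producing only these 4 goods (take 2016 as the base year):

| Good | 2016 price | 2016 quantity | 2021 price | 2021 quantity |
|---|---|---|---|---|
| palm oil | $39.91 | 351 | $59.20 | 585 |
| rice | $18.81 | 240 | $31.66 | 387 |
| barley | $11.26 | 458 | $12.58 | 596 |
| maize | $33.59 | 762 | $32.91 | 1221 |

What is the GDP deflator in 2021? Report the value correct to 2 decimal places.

Nominal GDP 2021 = 59.20·585 + 31.66·387 + 12.58·596 + 32.91·1221 = 94565.21.
Real GDP 2021 (at 2016 prices) = 39.91·585 + 18.81·387 + 11.26·596 + 33.59·1221 = 78351.17.
Deflator = Nominal/Real × 100 = 94565.21/78351.17 × 100 = 120.694.

120.69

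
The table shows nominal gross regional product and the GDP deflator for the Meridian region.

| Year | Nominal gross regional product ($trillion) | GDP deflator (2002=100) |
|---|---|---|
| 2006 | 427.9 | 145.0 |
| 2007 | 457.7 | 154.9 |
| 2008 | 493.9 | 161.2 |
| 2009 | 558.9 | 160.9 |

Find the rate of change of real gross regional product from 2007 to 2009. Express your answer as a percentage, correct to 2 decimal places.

Real gross regional product 2007 = 457.7/1.549 = 295.48.
Real gross regional product 2009 = 558.9/1.609 = 347.36.
Change = 347.36/295.48 − 1 = 0.1756.

17.56%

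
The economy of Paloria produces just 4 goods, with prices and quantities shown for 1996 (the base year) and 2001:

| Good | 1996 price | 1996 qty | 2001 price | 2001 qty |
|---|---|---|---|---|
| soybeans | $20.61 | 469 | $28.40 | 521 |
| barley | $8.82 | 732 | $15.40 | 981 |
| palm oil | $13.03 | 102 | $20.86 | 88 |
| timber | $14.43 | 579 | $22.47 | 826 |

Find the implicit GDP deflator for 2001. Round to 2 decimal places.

Nominal GDP 2001 = 28.40·521 + 15.40·981 + 20.86·88 + 22.47·826 = 50299.70.
Real GDP 2001 (at 1996 prices) = 20.61·521 + 8.82·981 + 13.03·88 + 14.43·826 = 32456.05.
Deflator = Nominal/Real × 100 = 50299.70/32456.05 × 100 = 154.978.

154.98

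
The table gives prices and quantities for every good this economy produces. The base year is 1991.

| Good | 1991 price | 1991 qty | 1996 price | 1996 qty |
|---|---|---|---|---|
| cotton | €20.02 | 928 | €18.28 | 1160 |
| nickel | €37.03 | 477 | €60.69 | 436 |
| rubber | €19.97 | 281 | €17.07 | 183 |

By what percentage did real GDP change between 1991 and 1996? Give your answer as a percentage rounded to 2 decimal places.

2.79%

Real GDP 1991 = Nominal GDP 1991 = 20.02·928 + 37.03·477 + 19.97·281 = 41853.44.
Real GDP 1996 (at 1991 prices) = 20.02·1160 + 37.03·436 + 19.97·183 = 43022.79.
Real growth = 43022.79/41853.44 − 1 = 0.0279.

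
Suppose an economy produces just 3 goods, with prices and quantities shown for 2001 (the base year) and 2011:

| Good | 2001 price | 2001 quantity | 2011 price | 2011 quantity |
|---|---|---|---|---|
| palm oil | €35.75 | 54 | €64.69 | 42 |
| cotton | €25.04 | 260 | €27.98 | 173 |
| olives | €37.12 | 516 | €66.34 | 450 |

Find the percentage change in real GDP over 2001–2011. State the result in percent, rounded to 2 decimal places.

Real GDP 2001 = Nominal GDP 2001 = 35.75·54 + 25.04·260 + 37.12·516 = 27594.82.
Real GDP 2011 (at 2001 prices) = 35.75·42 + 25.04·173 + 37.12·450 = 22537.42.
Real growth = 22537.42/27594.82 − 1 = -0.1833.

-18.33%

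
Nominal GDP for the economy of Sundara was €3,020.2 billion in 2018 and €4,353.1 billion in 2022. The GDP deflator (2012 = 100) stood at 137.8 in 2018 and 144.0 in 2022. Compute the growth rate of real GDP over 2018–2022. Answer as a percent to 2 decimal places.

37.93%

Deflate each year: 2018 → 3020.2/1.378 = 2191.73; 2022 → 4353.1/1.440 = 3022.99.
So real GDP changed by 3022.99/2191.73 − 1 = 0.3793, i.e. 37.93%.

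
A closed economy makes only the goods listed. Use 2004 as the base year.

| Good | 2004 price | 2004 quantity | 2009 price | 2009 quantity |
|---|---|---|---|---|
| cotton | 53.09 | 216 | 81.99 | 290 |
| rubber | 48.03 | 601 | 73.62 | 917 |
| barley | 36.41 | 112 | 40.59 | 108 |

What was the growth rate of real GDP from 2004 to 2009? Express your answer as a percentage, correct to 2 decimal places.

42.69%

Real GDP 2004 = Nominal GDP 2004 = 53.09·216 + 48.03·601 + 36.41·112 = 44411.39.
Real GDP 2009 (at 2004 prices) = 53.09·290 + 48.03·917 + 36.41·108 = 63371.89.
Real growth = 63371.89/44411.39 − 1 = 0.4269.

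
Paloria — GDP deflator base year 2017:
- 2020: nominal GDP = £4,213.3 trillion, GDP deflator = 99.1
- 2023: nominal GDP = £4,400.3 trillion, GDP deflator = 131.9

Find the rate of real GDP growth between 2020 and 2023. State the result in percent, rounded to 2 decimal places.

-21.53%

Real GDP 2020 = 4213.3 / 0.991 = 4251.56.
Real GDP 2023 = 4400.3 / 1.319 = 3336.09.
Real growth = 3336.09 / 4251.56 − 1 = -0.2153.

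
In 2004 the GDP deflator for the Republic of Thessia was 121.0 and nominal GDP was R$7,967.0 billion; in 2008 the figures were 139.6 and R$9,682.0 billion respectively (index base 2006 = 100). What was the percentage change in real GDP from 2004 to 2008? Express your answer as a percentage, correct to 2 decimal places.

Deflate each year: 2004 → 7967.0/1.210 = 6584.30; 2008 → 9682.0/1.396 = 6935.53.
So real GDP changed by 6935.53/6584.30 − 1 = 0.0533, i.e. 5.33%.

5.33%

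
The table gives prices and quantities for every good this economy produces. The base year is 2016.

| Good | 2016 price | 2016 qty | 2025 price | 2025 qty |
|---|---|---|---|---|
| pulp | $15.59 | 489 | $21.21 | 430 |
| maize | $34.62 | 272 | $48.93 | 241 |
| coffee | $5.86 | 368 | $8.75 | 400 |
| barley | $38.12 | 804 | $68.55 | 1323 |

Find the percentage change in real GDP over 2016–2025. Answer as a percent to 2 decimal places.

Real GDP 2016 = Nominal GDP 2016 = 15.59·489 + 34.62·272 + 5.86·368 + 38.12·804 = 49845.11.
Real GDP 2025 (at 2016 prices) = 15.59·430 + 34.62·241 + 5.86·400 + 38.12·1323 = 67823.88.
Real growth = 67823.88/49845.11 − 1 = 0.3607.

36.07%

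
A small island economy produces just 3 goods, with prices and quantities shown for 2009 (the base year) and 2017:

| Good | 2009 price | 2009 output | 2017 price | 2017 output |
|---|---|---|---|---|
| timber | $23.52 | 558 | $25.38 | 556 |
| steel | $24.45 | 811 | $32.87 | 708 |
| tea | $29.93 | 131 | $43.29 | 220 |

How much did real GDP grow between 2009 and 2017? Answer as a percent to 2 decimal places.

0.27%

Real GDP 2009 = Nominal GDP 2009 = 23.52·558 + 24.45·811 + 29.93·131 = 36873.94.
Real GDP 2017 (at 2009 prices) = 23.52·556 + 24.45·708 + 29.93·220 = 36972.32.
Real growth = 36972.32/36873.94 − 1 = 0.0027.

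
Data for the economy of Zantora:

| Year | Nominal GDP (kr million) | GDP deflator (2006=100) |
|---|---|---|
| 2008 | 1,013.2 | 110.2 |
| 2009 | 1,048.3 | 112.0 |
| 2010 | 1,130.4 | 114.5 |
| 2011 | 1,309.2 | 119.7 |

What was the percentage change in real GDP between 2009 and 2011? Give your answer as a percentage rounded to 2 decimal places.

16.85%

Real GDP 2009 = 1048.3/1.120 = 935.98.
Real GDP 2011 = 1309.2/1.197 = 1093.73.
Change = 1093.73/935.98 − 1 = 0.1685.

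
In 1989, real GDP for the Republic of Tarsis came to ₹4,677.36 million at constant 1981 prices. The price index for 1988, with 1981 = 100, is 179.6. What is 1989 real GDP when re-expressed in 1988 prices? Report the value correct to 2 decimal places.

₹8,400.54 million

Real GDP in 1988 prices = Real GDP in 1981 prices × (P_1988/P_1981) = 4677.36 × 1.796 = 8400.54.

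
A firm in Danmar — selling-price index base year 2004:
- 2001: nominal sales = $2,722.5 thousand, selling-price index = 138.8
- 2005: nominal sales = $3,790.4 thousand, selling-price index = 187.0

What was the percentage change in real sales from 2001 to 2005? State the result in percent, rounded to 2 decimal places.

3.34%

Real sales 2001 = 2722.5 / 1.388 = 1961.46.
Real sales 2005 = 3790.4 / 1.870 = 2026.95.
Real growth = 2026.95 / 1961.46 − 1 = 0.0334.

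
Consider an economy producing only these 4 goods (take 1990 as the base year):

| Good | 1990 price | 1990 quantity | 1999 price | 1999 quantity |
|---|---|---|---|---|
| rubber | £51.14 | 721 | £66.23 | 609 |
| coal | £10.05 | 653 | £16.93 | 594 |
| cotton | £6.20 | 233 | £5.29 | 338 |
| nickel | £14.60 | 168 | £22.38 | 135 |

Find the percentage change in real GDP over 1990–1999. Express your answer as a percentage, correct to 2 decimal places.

-13.00%

Real GDP 1990 = Nominal GDP 1990 = 51.14·721 + 10.05·653 + 6.20·233 + 14.60·168 = 47331.99.
Real GDP 1999 (at 1990 prices) = 51.14·609 + 10.05·594 + 6.20·338 + 14.60·135 = 41180.56.
Real growth = 41180.56/47331.99 − 1 = -0.1300.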